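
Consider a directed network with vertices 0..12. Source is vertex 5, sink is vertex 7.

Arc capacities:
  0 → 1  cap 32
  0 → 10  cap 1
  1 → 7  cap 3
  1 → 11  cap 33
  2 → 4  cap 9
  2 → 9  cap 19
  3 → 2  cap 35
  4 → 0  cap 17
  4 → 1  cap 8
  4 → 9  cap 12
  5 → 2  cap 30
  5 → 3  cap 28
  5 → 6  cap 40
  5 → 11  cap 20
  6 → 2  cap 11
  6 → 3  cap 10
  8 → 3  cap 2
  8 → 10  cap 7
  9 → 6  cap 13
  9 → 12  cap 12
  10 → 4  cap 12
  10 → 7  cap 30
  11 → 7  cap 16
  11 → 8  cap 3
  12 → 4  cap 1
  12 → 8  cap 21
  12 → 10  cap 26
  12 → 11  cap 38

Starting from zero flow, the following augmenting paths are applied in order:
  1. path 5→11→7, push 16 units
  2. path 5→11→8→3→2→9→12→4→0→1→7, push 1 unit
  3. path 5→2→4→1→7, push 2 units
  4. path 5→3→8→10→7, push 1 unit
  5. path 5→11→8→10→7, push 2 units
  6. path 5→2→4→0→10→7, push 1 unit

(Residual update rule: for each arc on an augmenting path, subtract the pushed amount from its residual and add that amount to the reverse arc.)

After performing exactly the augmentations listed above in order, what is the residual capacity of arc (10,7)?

Residual capacity of (10,7): 26

after path 1 (5→11→7, push 16): res(10,7)=30
after path 2 (5→11→8→3→2→9→12→4→0→1→7, push 1): res(10,7)=30
after path 3 (5→2→4→1→7, push 2): res(10,7)=30
after path 4 (5→3→8→10→7, push 1): res(10,7)=29
after path 5 (5→11→8→10→7, push 2): res(10,7)=27
after path 6 (5→2→4→0→10→7, push 1): res(10,7)=26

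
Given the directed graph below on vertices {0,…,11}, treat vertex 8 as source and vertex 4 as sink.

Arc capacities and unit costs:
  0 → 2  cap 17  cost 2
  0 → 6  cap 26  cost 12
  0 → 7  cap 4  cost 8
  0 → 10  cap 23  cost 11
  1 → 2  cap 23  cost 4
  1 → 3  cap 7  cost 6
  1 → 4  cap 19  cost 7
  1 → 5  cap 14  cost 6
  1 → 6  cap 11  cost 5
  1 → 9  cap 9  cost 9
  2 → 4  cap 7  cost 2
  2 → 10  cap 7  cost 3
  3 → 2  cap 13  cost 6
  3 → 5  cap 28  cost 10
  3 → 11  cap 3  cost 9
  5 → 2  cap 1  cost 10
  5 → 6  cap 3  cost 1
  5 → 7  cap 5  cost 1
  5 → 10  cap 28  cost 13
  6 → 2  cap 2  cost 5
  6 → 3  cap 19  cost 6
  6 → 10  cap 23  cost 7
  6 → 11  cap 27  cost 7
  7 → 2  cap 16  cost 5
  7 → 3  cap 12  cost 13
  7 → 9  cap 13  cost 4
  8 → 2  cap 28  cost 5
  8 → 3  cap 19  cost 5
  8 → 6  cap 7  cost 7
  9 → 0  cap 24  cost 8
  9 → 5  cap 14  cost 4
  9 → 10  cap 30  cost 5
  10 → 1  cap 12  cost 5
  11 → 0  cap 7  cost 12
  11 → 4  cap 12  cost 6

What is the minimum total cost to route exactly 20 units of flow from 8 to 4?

shortest-cost path #1: 8→2→4 push 7 @ unit cost 7 (adds 49)
shortest-cost path #2: 8→3→11→4 push 3 @ unit cost 20 (adds 60)
shortest-cost path #3: 8→6→11→4 push 7 @ unit cost 20 (adds 140)
shortest-cost path #4: 8→2→10→1→4 push 3 @ unit cost 20 (adds 60)
total cost = 309

Minimum cost for 20 units: 309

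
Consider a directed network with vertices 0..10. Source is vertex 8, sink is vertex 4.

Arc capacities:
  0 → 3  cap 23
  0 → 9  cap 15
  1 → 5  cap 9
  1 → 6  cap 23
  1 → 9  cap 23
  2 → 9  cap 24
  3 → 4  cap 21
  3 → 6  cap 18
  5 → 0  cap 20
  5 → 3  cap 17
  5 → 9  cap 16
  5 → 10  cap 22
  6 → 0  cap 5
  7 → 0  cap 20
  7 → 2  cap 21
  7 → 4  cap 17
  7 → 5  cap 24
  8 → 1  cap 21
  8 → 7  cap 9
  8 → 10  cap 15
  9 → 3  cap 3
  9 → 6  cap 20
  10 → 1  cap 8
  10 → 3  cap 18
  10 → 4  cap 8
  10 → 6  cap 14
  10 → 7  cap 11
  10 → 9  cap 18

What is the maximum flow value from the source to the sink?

Maximum flow value: 41

augment #1: 8→7→4 bottleneck 9, total now 9
augment #2: 8→10→4 bottleneck 8, total now 17
augment #3: 8→10→3→4 bottleneck 7, total now 24
augment #4: 8→1→5→3→4 bottleneck 9, total now 33
augment #5: 8→1→9→3→4 bottleneck 3, total now 36
augment #6: 8→1→6→0→3→4 bottleneck 2, total now 38
augment #7: 8→1→6→0→3→10→7→4 bottleneck 3, total now 41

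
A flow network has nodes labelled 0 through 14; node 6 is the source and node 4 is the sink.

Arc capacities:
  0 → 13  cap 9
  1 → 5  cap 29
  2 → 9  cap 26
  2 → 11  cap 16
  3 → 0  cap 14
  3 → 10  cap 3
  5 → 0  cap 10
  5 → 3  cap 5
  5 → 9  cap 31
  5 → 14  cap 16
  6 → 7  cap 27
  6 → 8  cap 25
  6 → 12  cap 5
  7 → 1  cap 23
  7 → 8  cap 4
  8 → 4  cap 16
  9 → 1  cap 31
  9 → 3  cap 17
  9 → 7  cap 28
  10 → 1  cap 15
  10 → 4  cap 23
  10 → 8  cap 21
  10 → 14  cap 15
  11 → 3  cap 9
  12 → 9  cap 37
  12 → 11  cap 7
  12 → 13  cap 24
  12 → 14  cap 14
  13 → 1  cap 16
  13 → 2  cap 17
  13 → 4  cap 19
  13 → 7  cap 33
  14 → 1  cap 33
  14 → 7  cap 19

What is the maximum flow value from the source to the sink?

Maximum flow value: 33

augment #1: 6→8→4 bottleneck 16, total now 16
augment #2: 6→12→13→4 bottleneck 5, total now 21
augment #3: 6→7→1→5→0→13→4 bottleneck 9, total now 30
augment #4: 6→7→1→5→3→10→4 bottleneck 3, total now 33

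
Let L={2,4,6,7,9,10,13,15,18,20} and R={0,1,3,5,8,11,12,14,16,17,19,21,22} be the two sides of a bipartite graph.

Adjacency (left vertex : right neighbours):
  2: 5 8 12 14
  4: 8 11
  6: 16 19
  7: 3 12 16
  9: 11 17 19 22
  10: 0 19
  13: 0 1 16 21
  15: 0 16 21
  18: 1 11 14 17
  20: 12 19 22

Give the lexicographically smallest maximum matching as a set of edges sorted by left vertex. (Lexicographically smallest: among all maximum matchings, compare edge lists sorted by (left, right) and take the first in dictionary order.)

Lex-smallest maximum matching: {(2,5), (4,8), (6,16), (7,3), (9,11), (10,0), (13,1), (15,21), (18,14), (20,12)}

|M| = 10 (so the lex-smallest maximum matching has 10 edges)
process left vertices in ascending order; for each, take the smallest-labelled available neighbour that still permits 10 edges overall, or leave it unmatched if none does
lex-smallest matching: {2-5, 4-8, 6-16, 7-3, 9-11, 10-0, 13-1, 15-21, 18-14, 20-12}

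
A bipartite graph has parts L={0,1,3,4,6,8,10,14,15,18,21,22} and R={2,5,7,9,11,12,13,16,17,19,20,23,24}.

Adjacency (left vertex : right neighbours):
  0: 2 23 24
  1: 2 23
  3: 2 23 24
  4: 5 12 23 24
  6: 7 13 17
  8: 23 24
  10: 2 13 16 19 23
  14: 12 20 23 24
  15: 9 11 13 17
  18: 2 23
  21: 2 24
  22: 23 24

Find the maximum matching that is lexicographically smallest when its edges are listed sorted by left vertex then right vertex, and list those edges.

|M| = 8 (so the lex-smallest maximum matching has 8 edges)
process left vertices in ascending order; for each, take the smallest-labelled available neighbour that still permits 8 edges overall, or leave it unmatched if none does
lex-smallest matching: {0-2, 1-23, 3-24, 4-5, 6-7, 10-13, 14-12, 15-9}

Lex-smallest maximum matching: {(0,2), (1,23), (3,24), (4,5), (6,7), (10,13), (14,12), (15,9)}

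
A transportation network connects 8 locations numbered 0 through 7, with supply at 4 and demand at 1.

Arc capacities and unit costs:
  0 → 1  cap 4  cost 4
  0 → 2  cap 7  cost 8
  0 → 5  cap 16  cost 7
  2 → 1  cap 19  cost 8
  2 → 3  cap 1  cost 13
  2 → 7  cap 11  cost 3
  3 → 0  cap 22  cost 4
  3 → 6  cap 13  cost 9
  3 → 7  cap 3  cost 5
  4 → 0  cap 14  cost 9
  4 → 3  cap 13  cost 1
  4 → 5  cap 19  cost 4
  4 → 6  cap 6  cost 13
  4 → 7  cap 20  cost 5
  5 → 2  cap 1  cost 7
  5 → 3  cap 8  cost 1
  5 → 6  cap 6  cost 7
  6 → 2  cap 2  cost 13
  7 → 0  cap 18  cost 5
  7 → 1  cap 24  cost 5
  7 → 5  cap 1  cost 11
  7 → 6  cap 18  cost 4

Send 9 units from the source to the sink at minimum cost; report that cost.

shortest-cost path #1: 4→3→0→1 push 4 @ unit cost 9 (adds 36)
shortest-cost path #2: 4→7→1 push 5 @ unit cost 10 (adds 50)
total cost = 86

Minimum cost for 9 units: 86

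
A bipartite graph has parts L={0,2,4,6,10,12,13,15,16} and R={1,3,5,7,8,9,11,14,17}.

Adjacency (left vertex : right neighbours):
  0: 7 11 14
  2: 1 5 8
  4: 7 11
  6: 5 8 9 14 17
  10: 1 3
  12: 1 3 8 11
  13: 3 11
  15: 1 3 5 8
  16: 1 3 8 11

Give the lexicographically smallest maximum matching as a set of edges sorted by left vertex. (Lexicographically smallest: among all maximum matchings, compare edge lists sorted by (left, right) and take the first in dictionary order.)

Lex-smallest maximum matching: {(0,14), (2,1), (4,7), (6,9), (10,3), (12,8), (13,11), (15,5)}

|M| = 8 (so the lex-smallest maximum matching has 8 edges)
process left vertices in ascending order; for each, take the smallest-labelled available neighbour that still permits 8 edges overall, or leave it unmatched if none does
lex-smallest matching: {0-14, 2-1, 4-7, 6-9, 10-3, 12-8, 13-11, 15-5}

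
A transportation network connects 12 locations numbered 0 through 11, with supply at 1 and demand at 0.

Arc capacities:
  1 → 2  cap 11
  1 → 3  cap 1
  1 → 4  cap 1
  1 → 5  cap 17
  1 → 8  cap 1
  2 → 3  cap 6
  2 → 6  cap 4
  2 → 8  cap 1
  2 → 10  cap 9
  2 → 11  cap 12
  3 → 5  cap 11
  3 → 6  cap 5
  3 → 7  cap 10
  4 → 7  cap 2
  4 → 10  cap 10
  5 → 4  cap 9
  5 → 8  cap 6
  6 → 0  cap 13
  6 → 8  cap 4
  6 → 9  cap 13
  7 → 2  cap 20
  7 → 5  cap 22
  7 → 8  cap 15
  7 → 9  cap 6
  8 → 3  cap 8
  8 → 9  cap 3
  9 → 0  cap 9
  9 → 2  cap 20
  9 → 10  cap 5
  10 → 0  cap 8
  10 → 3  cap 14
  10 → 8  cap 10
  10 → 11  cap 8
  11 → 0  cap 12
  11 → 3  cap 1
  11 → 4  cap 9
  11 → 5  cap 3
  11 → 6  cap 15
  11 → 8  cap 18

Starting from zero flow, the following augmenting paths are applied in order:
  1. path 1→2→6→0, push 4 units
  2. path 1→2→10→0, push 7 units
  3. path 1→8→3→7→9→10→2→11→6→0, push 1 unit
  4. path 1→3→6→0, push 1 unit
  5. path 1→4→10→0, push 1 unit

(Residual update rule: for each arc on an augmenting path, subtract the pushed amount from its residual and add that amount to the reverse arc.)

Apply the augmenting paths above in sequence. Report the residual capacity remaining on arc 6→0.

after path 1 (1→2→6→0, push 4): res(6,0)=9
after path 2 (1→2→10→0, push 7): res(6,0)=9
after path 3 (1→8→3→7→9→10→2→11→6→0, push 1): res(6,0)=8
after path 4 (1→3→6→0, push 1): res(6,0)=7
after path 5 (1→4→10→0, push 1): res(6,0)=7

Residual capacity of (6,0): 7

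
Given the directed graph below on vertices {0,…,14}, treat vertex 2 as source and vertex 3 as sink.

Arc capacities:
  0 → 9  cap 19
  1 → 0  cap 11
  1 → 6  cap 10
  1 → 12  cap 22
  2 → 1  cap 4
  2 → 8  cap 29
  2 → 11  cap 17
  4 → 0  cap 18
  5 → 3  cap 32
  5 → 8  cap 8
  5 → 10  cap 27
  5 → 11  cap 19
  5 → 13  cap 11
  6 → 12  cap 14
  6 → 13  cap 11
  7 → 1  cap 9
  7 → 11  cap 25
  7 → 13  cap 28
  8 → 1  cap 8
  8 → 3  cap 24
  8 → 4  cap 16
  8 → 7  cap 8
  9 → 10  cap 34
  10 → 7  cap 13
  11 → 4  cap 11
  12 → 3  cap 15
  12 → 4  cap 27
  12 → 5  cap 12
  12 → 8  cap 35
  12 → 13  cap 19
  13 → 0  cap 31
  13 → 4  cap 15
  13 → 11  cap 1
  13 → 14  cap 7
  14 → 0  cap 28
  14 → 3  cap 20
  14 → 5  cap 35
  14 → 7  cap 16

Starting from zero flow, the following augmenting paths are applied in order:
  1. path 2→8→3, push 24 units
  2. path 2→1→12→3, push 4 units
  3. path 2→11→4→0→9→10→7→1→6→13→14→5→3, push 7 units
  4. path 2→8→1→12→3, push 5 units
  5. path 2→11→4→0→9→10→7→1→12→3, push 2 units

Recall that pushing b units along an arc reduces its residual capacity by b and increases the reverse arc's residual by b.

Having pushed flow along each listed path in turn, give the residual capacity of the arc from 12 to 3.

Residual capacity of (12,3): 4

after path 1 (2→8→3, push 24): res(12,3)=15
after path 2 (2→1→12→3, push 4): res(12,3)=11
after path 3 (2→11→4→0→9→10→7→1→6→13→14→5→3, push 7): res(12,3)=11
after path 4 (2→8→1→12→3, push 5): res(12,3)=6
after path 5 (2→11→4→0→9→10→7→1→12→3, push 2): res(12,3)=4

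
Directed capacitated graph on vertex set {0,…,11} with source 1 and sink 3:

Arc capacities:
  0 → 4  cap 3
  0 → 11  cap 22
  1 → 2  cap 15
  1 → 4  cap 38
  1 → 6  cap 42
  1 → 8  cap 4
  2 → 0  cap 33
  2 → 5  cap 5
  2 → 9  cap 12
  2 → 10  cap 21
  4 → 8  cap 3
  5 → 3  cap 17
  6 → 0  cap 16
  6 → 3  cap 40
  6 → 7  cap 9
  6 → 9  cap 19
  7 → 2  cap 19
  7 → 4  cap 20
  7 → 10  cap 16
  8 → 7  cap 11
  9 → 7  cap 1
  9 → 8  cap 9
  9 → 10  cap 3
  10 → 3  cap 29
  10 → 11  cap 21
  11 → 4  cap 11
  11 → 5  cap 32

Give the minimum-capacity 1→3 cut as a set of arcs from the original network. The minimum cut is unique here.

augment #1: 1→6→3 push 40
augment #2: 1→2→5→3 push 5
augment #3: 1→2→10→3 push 10
augment #4: 1→6→7→10→3 push 2
augment #5: 1→8→7→10→3 push 4
augment #6: 1→4→8→7→10→3 push 3
max flow = 64; residual-reachable set from 1 gives S-side
cut edges (S→T): {(1,2), (1,6), (1,8), (4,8)} total cap 64

Min-cut arcs: {(1,2), (1,6), (1,8), (4,8)} (total capacity 64)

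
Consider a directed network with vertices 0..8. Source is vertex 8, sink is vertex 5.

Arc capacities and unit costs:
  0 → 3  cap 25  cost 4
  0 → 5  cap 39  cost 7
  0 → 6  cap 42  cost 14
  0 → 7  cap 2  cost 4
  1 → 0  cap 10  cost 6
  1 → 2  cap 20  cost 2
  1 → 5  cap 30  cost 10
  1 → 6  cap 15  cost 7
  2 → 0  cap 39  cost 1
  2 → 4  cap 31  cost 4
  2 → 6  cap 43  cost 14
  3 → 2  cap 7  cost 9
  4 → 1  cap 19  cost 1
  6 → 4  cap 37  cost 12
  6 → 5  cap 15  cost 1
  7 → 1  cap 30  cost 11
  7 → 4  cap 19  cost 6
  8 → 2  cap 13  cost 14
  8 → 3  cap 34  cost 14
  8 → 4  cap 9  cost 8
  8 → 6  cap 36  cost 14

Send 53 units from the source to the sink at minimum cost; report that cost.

shortest-cost path #1: 8→6→5 push 15 @ unit cost 15 (adds 225)
shortest-cost path #2: 8→4→1→5 push 9 @ unit cost 19 (adds 171)
shortest-cost path #3: 8→2→0→5 push 13 @ unit cost 22 (adds 286)
shortest-cost path #4: 8→3→2→0→5 push 7 @ unit cost 31 (adds 217)
shortest-cost path #5: 8→6→4→1→5 push 9 @ unit cost 37 (adds 333)
total cost = 1232

Minimum cost for 53 units: 1232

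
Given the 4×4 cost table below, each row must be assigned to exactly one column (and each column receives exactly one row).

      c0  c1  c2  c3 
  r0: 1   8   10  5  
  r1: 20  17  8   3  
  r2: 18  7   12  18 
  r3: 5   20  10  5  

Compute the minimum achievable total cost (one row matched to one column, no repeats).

one of 2 optimal assignments: row0→col0 (cost 1), row1→col2 (cost 8), row2→col1 (cost 7), row3→col3 (cost 5)
total = 1 + 8 + 7 + 5 = 21

Minimum assignment cost: 21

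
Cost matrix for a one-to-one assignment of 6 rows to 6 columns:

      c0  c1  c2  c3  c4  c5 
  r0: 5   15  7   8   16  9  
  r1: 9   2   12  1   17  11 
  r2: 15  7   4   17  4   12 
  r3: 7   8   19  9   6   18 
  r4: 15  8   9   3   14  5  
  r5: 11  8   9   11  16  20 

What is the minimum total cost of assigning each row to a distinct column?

Minimum assignment cost: 29

optimal assignment: row0→col0 (cost 5), row1→col3 (cost 1), row2→col2 (cost 4), row3→col4 (cost 6), row4→col5 (cost 5), row5→col1 (cost 8)
total = 5 + 1 + 4 + 6 + 5 + 8 = 29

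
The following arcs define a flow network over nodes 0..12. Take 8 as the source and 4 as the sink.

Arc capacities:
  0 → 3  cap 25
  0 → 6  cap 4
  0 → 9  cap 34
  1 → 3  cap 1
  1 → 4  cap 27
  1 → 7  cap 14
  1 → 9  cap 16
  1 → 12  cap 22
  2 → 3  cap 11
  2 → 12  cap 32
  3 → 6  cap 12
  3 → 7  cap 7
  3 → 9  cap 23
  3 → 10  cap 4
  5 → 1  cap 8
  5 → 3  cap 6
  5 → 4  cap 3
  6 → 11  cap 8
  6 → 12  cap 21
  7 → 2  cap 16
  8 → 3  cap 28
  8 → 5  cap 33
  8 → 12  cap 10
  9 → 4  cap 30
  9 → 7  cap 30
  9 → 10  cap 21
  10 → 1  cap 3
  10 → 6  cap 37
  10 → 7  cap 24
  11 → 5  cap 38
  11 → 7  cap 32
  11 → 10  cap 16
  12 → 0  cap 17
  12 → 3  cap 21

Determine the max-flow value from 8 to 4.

augment #1: 8→5→4 bottleneck 3, total now 3
augment #2: 8→3→9→4 bottleneck 23, total now 26
augment #3: 8→5→1→4 bottleneck 8, total now 34
augment #4: 8→3→10→1→4 bottleneck 3, total now 37
augment #5: 8→12→0→9→4 bottleneck 7, total now 44

Maximum flow value: 44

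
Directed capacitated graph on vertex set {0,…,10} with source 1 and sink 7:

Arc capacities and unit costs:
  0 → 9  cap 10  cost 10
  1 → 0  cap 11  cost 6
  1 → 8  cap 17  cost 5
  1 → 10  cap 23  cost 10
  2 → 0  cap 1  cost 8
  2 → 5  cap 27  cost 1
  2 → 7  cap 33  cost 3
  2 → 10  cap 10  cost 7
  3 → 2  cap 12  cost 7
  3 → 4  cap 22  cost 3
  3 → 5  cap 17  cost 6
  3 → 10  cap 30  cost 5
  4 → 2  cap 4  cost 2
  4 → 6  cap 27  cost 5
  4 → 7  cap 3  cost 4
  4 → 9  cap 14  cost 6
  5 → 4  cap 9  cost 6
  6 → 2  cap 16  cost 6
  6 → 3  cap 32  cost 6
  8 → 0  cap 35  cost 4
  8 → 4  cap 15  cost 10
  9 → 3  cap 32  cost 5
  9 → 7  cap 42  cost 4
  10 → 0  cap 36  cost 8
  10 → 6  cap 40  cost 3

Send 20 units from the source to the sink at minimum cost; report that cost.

shortest-cost path #1: 1→8→4→7 push 3 @ unit cost 19 (adds 57)
shortest-cost path #2: 1→0→9→7 push 10 @ unit cost 20 (adds 200)
shortest-cost path #3: 1→8→4→2→7 push 4 @ unit cost 20 (adds 80)
shortest-cost path #4: 1→10→6→2→7 push 3 @ unit cost 22 (adds 66)
total cost = 403

Minimum cost for 20 units: 403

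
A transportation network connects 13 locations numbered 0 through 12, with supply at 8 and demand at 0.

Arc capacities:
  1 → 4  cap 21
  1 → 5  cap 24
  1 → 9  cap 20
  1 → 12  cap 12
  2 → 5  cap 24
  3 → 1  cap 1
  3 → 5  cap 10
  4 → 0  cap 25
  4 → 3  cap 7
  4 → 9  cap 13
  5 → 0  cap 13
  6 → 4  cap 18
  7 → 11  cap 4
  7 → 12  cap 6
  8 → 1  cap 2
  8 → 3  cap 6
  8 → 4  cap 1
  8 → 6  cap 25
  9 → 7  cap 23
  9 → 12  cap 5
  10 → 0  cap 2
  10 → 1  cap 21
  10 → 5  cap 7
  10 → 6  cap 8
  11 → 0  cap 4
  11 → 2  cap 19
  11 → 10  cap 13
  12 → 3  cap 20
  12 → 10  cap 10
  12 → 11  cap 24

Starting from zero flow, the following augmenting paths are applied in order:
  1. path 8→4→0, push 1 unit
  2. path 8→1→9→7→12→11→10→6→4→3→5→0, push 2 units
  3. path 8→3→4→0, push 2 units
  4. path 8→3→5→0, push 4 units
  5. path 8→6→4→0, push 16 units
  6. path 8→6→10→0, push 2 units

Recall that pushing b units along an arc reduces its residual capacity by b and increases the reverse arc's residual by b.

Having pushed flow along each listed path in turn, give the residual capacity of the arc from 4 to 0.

after path 1 (8→4→0, push 1): res(4,0)=24
after path 2 (8→1→9→7→12→11→10→6→4→3→5→0, push 2): res(4,0)=24
after path 3 (8→3→4→0, push 2): res(4,0)=22
after path 4 (8→3→5→0, push 4): res(4,0)=22
after path 5 (8→6→4→0, push 16): res(4,0)=6
after path 6 (8→6→10→0, push 2): res(4,0)=6

Residual capacity of (4,0): 6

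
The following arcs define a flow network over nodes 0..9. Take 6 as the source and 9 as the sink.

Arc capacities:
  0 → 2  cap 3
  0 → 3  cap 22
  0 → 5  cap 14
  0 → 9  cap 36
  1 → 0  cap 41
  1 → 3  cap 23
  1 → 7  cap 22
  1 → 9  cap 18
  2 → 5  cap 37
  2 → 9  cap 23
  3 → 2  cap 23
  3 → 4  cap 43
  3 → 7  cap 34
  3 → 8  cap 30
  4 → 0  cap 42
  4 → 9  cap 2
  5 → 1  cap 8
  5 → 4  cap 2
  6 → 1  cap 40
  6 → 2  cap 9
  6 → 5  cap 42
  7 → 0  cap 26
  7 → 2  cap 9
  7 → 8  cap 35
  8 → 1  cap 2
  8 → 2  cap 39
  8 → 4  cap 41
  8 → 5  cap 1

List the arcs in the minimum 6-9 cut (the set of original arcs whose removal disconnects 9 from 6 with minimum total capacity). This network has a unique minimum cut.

augment #1: 6→1→9 push 18
augment #2: 6→2→9 push 9
augment #3: 6→1→0→9 push 22
augment #4: 6→5→4→9 push 2
augment #5: 6→5→1→0→9 push 8
max flow = 59; residual-reachable set from 6 gives S-side
cut edges (S→T): {(5,1), (5,4), (6,1), (6,2)} total cap 59

Min-cut arcs: {(5,1), (5,4), (6,1), (6,2)} (total capacity 59)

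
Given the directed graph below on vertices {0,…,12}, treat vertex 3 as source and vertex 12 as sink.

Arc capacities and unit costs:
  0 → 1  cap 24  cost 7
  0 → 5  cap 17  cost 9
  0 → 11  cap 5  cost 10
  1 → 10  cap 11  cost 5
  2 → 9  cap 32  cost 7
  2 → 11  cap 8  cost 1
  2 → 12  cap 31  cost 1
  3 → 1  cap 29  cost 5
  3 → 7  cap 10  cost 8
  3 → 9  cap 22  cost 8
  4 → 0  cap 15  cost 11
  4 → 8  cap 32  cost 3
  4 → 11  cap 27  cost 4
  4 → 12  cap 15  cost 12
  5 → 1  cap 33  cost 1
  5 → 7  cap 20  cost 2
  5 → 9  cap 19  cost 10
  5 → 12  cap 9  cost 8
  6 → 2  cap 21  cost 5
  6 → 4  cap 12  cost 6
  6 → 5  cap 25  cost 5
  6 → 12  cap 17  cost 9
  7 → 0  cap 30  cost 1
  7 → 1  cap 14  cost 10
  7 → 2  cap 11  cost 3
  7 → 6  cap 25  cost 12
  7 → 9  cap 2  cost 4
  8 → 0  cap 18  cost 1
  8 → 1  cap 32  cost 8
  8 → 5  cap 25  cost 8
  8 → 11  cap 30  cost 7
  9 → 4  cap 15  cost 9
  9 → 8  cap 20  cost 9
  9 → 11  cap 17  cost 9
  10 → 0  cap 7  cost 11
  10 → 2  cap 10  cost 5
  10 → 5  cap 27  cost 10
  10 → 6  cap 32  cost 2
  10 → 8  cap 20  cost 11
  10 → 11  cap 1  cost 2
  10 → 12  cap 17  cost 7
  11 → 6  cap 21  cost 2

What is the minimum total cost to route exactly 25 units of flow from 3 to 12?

shortest-cost path #1: 3→7→2→12 push 10 @ unit cost 12 (adds 120)
shortest-cost path #2: 3→1→10→2→12 push 10 @ unit cost 16 (adds 160)
shortest-cost path #3: 3→1→10→12 push 1 @ unit cost 17 (adds 17)
shortest-cost path #4: 3→9→11→6→2→12 push 4 @ unit cost 25 (adds 100)
total cost = 397

Minimum cost for 25 units: 397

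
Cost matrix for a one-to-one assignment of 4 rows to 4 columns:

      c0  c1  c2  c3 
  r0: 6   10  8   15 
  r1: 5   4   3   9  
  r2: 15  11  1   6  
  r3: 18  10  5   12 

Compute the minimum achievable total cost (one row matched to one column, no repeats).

Minimum assignment cost: 21

optimal assignment: row0→col0 (cost 6), row1→col1 (cost 4), row2→col3 (cost 6), row3→col2 (cost 5)
total = 6 + 4 + 6 + 5 = 21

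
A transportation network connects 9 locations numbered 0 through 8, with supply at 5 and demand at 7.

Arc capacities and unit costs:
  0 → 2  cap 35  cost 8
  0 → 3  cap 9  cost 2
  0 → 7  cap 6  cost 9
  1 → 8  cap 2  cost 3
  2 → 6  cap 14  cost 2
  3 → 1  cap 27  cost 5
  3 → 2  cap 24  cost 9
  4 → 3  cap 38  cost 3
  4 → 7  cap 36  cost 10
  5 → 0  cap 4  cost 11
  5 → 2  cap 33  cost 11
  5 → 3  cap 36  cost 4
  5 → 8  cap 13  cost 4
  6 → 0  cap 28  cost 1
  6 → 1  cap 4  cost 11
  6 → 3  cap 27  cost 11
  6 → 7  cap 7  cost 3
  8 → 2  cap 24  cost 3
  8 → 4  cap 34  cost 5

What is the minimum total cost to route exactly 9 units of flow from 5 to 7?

shortest-cost path #1: 5→8→2→6→7 push 7 @ unit cost 12 (adds 84)
shortest-cost path #2: 5→8→4→7 push 2 @ unit cost 19 (adds 38)
total cost = 122

Minimum cost for 9 units: 122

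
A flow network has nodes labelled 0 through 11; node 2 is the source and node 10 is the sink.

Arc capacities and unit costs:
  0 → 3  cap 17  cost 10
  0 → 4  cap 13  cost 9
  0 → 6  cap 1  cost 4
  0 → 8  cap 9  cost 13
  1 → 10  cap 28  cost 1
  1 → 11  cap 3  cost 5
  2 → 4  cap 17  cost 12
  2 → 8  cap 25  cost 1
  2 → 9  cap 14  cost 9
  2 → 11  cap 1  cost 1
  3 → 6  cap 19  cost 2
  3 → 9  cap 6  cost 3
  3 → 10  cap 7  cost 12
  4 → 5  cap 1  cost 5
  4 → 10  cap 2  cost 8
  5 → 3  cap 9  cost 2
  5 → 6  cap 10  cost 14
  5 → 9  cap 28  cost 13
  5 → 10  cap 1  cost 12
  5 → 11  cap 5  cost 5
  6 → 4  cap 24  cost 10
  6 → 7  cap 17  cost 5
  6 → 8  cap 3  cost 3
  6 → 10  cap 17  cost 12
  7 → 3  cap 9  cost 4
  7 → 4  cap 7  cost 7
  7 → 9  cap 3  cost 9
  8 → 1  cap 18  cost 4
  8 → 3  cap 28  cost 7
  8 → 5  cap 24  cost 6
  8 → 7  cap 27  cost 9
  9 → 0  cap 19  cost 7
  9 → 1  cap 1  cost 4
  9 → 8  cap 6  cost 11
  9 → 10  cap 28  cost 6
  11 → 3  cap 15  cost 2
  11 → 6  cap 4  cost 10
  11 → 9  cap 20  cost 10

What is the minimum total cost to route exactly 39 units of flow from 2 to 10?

Minimum cost for 39 units: 433

shortest-cost path #1: 2→8→1→10 push 18 @ unit cost 6 (adds 108)
shortest-cost path #2: 2→11→3→9→1→10 push 1 @ unit cost 11 (adds 11)
shortest-cost path #3: 2→9→10 push 14 @ unit cost 15 (adds 210)
shortest-cost path #4: 2→8→3→9→10 push 5 @ unit cost 17 (adds 85)
shortest-cost path #5: 2→8→5→10 push 1 @ unit cost 19 (adds 19)
total cost = 433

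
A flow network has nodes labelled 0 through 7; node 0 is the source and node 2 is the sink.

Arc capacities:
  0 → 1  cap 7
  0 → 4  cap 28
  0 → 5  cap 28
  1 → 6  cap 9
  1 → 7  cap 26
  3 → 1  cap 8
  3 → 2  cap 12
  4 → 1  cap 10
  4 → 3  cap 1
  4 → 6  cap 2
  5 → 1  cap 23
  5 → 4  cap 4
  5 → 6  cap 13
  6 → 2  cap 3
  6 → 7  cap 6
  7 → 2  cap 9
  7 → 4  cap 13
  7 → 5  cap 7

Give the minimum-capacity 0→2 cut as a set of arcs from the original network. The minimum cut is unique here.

Min-cut arcs: {(4,3), (6,2), (7,2)} (total capacity 13)

augment #1: 0→1→6→2 push 3
augment #2: 0→1→7→2 push 4
augment #3: 0→4→3→2 push 1
augment #4: 0→4→1→7→2 push 5
max flow = 13; residual-reachable set from 0 gives S-side
cut edges (S→T): {(4,3), (6,2), (7,2)} total cap 13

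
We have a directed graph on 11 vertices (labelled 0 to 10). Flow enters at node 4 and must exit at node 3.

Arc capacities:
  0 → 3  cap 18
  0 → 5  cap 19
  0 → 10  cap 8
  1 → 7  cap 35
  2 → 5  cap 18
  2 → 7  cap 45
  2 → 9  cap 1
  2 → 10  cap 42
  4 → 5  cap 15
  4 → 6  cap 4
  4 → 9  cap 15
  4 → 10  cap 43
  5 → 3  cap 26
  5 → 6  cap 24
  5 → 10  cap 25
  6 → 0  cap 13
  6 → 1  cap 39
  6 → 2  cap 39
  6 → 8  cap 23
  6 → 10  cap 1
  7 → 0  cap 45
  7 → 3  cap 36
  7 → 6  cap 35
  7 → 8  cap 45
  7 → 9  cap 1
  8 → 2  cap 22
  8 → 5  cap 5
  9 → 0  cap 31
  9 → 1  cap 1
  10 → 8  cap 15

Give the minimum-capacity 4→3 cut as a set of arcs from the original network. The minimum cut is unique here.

Min-cut arcs: {(4,5), (4,6), (4,9), (10,8)} (total capacity 49)

augment #1: 4→5→3 push 15
augment #2: 4→6→0→3 push 4
augment #3: 4→9→0→3 push 14
augment #4: 4→9→0→5→3 push 1
augment #5: 4→10→8→5→3 push 5
augment #6: 4→10→8→2→5→3 push 5
augment #7: 4→10→8→2→7→3 push 5
max flow = 49; residual-reachable set from 4 gives S-side
cut edges (S→T): {(4,5), (4,6), (4,9), (10,8)} total cap 49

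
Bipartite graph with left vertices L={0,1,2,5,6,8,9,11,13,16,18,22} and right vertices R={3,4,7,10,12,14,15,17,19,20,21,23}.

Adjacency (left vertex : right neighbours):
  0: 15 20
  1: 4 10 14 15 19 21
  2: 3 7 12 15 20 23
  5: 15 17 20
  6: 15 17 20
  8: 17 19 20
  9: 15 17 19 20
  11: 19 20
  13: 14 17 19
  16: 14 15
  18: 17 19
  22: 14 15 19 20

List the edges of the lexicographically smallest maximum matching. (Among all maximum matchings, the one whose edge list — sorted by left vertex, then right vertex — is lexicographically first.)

Lex-smallest maximum matching: {(0,15), (1,4), (2,3), (5,17), (6,20), (8,19), (13,14)}

|M| = 7 (so the lex-smallest maximum matching has 7 edges)
process left vertices in ascending order; for each, take the smallest-labelled available neighbour that still permits 7 edges overall, or leave it unmatched if none does
lex-smallest matching: {0-15, 1-4, 2-3, 5-17, 6-20, 8-19, 13-14}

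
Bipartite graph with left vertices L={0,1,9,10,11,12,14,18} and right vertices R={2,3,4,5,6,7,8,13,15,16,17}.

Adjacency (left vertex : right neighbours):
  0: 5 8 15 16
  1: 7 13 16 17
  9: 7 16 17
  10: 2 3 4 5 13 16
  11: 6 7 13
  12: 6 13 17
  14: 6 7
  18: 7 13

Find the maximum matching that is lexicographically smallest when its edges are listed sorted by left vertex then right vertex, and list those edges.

|M| = 7 (so the lex-smallest maximum matching has 7 edges)
process left vertices in ascending order; for each, take the smallest-labelled available neighbour that still permits 7 edges overall, or leave it unmatched if none does
lex-smallest matching: {0-5, 1-7, 9-16, 10-2, 11-6, 12-17, 18-13}

Lex-smallest maximum matching: {(0,5), (1,7), (9,16), (10,2), (11,6), (12,17), (18,13)}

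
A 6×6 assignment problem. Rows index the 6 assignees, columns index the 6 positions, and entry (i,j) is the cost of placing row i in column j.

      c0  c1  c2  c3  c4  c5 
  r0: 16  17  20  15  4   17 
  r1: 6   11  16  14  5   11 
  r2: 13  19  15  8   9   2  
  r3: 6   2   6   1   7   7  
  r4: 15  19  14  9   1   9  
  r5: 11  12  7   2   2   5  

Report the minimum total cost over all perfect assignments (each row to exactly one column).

one of 2 optimal assignments: row0→col4 (cost 4), row1→col0 (cost 6), row2→col5 (cost 2), row3→col1 (cost 2), row4→col2 (cost 14), row5→col3 (cost 2)
total = 4 + 6 + 2 + 2 + 14 + 2 = 30

Minimum assignment cost: 30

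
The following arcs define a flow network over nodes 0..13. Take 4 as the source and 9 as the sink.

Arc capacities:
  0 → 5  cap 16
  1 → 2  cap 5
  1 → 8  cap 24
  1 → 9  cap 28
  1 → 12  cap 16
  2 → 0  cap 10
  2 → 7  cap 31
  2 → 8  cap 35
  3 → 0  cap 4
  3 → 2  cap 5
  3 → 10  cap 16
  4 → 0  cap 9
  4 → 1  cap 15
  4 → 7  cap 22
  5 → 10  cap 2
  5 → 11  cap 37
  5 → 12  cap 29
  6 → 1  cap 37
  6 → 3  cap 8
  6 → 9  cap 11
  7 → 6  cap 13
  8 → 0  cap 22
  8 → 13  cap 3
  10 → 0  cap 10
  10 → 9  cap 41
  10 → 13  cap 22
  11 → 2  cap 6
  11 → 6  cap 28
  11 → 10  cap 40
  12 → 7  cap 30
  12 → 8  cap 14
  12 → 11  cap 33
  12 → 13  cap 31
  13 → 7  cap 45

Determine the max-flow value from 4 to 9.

Maximum flow value: 37

augment #1: 4→1→9 bottleneck 15, total now 15
augment #2: 4→7→6→9 bottleneck 11, total now 26
augment #3: 4→0→5→10→9 bottleneck 2, total now 28
augment #4: 4→7→6→1→9 bottleneck 2, total now 30
augment #5: 4→0→5→11→10→9 bottleneck 7, total now 37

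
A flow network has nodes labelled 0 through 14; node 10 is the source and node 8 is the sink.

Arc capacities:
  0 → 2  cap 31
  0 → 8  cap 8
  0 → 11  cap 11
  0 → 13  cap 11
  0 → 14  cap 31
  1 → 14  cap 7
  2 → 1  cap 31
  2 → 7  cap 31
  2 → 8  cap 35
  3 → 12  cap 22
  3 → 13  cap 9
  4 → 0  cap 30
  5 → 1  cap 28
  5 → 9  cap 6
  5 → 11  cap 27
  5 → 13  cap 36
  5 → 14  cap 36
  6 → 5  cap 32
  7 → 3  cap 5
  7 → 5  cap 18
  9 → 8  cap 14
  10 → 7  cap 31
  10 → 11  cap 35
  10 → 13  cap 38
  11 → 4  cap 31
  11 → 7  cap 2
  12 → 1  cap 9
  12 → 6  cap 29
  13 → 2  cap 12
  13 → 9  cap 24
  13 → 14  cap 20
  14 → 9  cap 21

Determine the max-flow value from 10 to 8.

Maximum flow value: 56

augment #1: 10→13→2→8 bottleneck 12, total now 12
augment #2: 10→13→9→8 bottleneck 14, total now 26
augment #3: 10→11→4→0→8 bottleneck 8, total now 34
augment #4: 10→11→4→0→2→8 bottleneck 22, total now 56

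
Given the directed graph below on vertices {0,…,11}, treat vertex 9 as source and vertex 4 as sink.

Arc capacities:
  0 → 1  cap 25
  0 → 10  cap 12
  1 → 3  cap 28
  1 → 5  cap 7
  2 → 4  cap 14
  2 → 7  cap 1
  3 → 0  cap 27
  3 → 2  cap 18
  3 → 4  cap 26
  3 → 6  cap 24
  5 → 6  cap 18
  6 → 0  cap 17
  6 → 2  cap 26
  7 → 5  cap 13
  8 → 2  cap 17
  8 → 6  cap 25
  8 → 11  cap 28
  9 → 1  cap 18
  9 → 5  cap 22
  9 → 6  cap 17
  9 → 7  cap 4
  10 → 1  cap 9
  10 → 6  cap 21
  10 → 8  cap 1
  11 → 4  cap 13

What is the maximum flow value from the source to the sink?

Maximum flow value: 41

augment #1: 9→1→3→4 bottleneck 18, total now 18
augment #2: 9→6→2→4 bottleneck 14, total now 32
augment #3: 9→6→0→1→3→4 bottleneck 3, total now 35
augment #4: 9→5→6→0→1→3→4 bottleneck 5, total now 40
augment #5: 9→5→6→0→10→8→11→4 bottleneck 1, total now 41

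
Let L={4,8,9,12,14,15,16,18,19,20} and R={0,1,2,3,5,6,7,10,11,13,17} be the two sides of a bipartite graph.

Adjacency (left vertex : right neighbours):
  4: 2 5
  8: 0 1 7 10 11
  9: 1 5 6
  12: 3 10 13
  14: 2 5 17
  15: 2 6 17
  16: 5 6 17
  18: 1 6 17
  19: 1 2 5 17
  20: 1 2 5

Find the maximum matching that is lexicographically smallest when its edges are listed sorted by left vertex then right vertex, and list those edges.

Lex-smallest maximum matching: {(4,2), (8,0), (9,1), (12,3), (14,5), (15,6), (16,17)}

|M| = 7 (so the lex-smallest maximum matching has 7 edges)
process left vertices in ascending order; for each, take the smallest-labelled available neighbour that still permits 7 edges overall, or leave it unmatched if none does
lex-smallest matching: {4-2, 8-0, 9-1, 12-3, 14-5, 15-6, 16-17}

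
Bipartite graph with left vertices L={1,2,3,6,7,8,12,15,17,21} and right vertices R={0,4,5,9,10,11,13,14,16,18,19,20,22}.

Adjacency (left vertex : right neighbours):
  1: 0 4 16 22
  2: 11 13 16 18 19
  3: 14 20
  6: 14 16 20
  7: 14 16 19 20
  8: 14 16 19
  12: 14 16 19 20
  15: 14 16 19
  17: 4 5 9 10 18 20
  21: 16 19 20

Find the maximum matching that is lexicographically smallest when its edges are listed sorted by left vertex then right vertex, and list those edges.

Lex-smallest maximum matching: {(1,0), (2,11), (3,14), (6,16), (7,19), (12,20), (17,4)}

|M| = 7 (so the lex-smallest maximum matching has 7 edges)
process left vertices in ascending order; for each, take the smallest-labelled available neighbour that still permits 7 edges overall, or leave it unmatched if none does
lex-smallest matching: {1-0, 2-11, 3-14, 6-16, 7-19, 12-20, 17-4}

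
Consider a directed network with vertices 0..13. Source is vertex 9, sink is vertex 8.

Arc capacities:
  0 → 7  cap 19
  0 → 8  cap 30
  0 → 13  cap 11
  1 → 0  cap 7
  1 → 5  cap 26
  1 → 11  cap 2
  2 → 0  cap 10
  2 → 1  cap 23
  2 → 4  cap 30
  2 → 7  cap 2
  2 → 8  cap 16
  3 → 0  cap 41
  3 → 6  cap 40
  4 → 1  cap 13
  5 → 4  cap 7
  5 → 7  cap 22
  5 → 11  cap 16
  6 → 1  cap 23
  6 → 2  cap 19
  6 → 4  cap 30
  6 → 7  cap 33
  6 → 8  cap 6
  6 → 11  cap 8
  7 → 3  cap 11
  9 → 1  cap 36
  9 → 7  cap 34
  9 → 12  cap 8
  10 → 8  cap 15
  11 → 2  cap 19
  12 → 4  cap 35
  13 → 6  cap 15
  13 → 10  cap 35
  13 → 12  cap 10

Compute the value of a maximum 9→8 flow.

augment #1: 9→1→0→8 bottleneck 7, total now 7
augment #2: 9→1→11→2→8 bottleneck 2, total now 9
augment #3: 9→7→3→0→8 bottleneck 11, total now 20
augment #4: 9→1→5→11→2→8 bottleneck 14, total now 34
augment #5: 9→1→5→11→2→0→8 bottleneck 2, total now 36

Maximum flow value: 36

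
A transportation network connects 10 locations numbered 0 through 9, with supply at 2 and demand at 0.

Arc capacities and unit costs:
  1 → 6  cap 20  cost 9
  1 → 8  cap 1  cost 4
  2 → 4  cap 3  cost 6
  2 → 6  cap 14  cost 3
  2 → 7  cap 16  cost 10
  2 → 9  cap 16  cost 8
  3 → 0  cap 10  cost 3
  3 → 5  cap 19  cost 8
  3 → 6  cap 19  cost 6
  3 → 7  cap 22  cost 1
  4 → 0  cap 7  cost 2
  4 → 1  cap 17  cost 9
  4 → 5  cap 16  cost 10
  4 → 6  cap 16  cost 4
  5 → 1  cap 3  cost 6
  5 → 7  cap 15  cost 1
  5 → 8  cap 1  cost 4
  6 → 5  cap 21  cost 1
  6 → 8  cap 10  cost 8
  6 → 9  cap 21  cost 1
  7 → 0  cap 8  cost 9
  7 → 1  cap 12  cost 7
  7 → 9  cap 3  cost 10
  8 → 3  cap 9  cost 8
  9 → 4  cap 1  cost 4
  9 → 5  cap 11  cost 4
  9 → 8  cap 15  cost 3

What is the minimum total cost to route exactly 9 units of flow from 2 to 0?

shortest-cost path #1: 2→4→0 push 3 @ unit cost 8 (adds 24)
shortest-cost path #2: 2→6→9→4→0 push 1 @ unit cost 10 (adds 10)
shortest-cost path #3: 2→6→5→7→0 push 5 @ unit cost 14 (adds 70)
total cost = 104

Minimum cost for 9 units: 104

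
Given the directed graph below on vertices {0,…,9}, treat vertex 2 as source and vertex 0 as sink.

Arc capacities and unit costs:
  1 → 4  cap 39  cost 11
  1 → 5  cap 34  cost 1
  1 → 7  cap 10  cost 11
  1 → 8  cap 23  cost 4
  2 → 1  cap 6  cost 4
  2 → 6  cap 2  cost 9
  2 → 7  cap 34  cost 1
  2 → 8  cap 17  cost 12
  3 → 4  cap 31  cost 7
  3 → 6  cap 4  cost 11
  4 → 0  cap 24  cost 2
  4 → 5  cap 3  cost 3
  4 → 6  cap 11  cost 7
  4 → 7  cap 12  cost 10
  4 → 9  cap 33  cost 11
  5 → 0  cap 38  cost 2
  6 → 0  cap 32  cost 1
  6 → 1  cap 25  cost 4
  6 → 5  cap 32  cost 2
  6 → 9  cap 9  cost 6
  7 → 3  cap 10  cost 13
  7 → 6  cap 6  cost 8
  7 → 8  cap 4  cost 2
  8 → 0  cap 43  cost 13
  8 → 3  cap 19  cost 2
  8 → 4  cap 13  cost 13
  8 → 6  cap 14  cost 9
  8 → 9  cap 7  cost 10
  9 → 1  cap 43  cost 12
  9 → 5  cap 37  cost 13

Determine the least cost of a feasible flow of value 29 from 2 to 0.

Minimum cost for 29 units: 417

shortest-cost path #1: 2→1→5→0 push 6 @ unit cost 7 (adds 42)
shortest-cost path #2: 2→6→0 push 2 @ unit cost 10 (adds 20)
shortest-cost path #3: 2→7→6→0 push 6 @ unit cost 10 (adds 60)
shortest-cost path #4: 2→7→8→6→0 push 4 @ unit cost 13 (adds 52)
shortest-cost path #5: 2→8→6→0 push 10 @ unit cost 22 (adds 220)
shortest-cost path #6: 2→7→3→4→0 push 1 @ unit cost 23 (adds 23)
total cost = 417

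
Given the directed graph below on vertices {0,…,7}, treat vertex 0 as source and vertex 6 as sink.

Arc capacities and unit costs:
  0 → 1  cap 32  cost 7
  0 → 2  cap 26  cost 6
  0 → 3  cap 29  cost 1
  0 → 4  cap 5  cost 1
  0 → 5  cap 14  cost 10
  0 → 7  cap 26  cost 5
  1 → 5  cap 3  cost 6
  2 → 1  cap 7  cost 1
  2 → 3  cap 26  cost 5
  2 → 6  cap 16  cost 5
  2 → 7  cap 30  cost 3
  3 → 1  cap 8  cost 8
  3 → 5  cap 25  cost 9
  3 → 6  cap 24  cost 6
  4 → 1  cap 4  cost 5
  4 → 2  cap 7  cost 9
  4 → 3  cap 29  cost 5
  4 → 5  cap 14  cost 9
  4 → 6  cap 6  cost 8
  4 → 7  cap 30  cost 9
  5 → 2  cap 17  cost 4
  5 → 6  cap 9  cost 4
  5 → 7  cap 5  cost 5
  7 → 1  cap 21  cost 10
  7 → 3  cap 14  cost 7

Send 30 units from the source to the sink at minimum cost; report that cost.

Minimum cost for 30 units: 224

shortest-cost path #1: 0→3→6 push 24 @ unit cost 7 (adds 168)
shortest-cost path #2: 0→4→6 push 5 @ unit cost 9 (adds 45)
shortest-cost path #3: 0→2→6 push 1 @ unit cost 11 (adds 11)
total cost = 224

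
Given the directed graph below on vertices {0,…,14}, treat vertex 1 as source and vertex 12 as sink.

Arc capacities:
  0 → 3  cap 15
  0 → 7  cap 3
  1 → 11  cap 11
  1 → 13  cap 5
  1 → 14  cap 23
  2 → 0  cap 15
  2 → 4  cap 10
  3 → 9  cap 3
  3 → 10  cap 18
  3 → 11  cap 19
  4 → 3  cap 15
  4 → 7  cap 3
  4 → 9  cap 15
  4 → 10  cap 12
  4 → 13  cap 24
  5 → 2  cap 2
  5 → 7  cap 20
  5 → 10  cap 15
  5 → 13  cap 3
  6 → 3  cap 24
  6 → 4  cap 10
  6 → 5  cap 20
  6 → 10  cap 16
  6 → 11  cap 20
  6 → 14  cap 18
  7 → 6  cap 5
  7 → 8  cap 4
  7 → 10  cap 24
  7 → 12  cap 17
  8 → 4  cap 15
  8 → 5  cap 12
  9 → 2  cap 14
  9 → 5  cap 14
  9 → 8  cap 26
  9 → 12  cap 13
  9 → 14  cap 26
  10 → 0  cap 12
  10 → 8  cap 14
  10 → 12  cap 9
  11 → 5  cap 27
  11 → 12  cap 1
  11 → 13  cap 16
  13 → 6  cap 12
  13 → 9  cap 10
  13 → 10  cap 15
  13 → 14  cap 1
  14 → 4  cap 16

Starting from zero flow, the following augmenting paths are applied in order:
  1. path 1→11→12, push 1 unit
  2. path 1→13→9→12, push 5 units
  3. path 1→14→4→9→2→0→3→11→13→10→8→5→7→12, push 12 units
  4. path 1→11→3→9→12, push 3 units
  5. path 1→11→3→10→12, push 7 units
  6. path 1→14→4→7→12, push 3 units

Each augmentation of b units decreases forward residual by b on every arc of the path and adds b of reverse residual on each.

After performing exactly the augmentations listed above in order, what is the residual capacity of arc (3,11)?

after path 1 (1→11→12, push 1): res(3,11)=19
after path 2 (1→13→9→12, push 5): res(3,11)=19
after path 3 (1→14→4→9→2→0→3→11→13→10→8→5→7→12, push 12): res(3,11)=7
after path 4 (1→11→3→9→12, push 3): res(3,11)=10
after path 5 (1→11→3→10→12, push 7): res(3,11)=17
after path 6 (1→14→4→7→12, push 3): res(3,11)=17

Residual capacity of (3,11): 17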